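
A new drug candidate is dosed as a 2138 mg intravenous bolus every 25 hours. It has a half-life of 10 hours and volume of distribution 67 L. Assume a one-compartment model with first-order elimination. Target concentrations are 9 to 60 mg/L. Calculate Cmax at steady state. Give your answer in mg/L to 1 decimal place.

38.8 mg/L

τ/t½ = 25/10 ≈ 2.5, so fraction remaining f = (1/2)^(25/10) ≈ 0.1768.
At steady state, accumulation factor R = 1/(1 − e^(−kτ)) ≈ 1.2148.
Single-dose peak C₀ = D/Vd = 2138/67 ≈ 31.910 mg/L.
Cmax,ss = C₀/(1 − f) ≈ 31.910/0.8232 ≈ 38.763 mg/L.
Peak 38.8 mg/L vs MTC 60 mg/L: below toxic threshold.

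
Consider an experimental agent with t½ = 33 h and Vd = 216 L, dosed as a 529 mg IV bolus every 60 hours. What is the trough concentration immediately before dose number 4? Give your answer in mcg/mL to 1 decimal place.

f = (1/2)^(τ/t½) = (1/2)^(60/33) ≈ 0.2836.
C₀ = D/Vd = 529/216 ≈ 2.449 mcg/mL.
Before the 4th dose, 3 doses have been given. Superposition: Cmin = C₀·(f + f² + … + f^3).
≈ 2.449 × (0.2836 + 0.0804 + 0.0228) ≈ 2.449 × 0.3868 ≈ 0.947 mcg/mL.

0.9 mcg/mL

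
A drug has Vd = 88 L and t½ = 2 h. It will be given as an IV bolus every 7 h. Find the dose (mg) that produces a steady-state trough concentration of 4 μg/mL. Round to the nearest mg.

τ/t½ = 7/2 ≈ 3.5, so f = (1/2)^(7/2) ≈ 0.088388.
Cmin,ss = (D/Vd)·f/(1−f), so D = Cmin,ss·Vd·(1−f)/f.
D = 4 × 88 × (1−f)/f ≈ 4 × 88 × 10.31375 ≈ 3630.44 mg.

3630 mg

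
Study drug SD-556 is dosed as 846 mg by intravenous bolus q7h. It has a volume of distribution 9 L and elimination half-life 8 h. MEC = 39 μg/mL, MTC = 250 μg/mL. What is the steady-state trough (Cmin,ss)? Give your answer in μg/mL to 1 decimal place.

112.7 μg/mL

Over one 7-h interval, 7/8 ≈ 0.875 half-lives elapse, leaving f ≈ 0.5453 of each dose.
Each bolus raises the concentration by D/Vd = 846/9 ≈ 94.000 μg/mL.
Steady-state trough Cmin,ss = C₀·f/(1−f) ≈ 94.000 × 0.5453/0.4547 ≈ 112.730 μg/mL.
Trough 112.7 μg/mL vs MEC 39 μg/mL: adequate.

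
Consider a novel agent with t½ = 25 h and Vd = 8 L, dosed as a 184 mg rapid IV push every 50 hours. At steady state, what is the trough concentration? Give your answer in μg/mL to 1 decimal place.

τ = 50 h = 2 half-lives, so f = (1/2)^2 = 0.25.
At steady state, R = 1/(1 − 0.25) = 4/3.
Single-dose peak C₀ = D/Vd = 184/8 = 23 μg/mL.
Steady-state peak Cmax,ss = C₀·R = 23 × 4/3 ≈ 30.667 μg/mL.
Steady-state trough Cmin,ss = Cmax,ss·f ≈ 30.667 × 0.25 ≈ 7.667 μg/mL.

7.7 μg/mL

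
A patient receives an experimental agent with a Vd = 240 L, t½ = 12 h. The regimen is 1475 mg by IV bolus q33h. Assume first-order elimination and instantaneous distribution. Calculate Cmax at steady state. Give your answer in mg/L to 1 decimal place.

7.2 mg/L

k = ln2/t½ = ln2/12 ≈ 0.057762 h⁻¹; fraction remaining f = e^(−kτ) = e^(−0.057762×33) ≈ 0.1487.
At steady state, accumulation factor R = 1/(1 − e^(−kτ)) ≈ 1.1747.
Each bolus raises the concentration by D/Vd = 1475/240 ≈ 6.146 mg/L.
Cmax,ss = C₀/(1 − f) ≈ 6.146/0.8513 ≈ 7.220 mg/L.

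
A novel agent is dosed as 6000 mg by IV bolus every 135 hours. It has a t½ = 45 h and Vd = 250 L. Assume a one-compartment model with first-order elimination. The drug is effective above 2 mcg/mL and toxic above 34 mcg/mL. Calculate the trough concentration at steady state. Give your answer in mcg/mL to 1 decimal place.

The dosing interval is 3 half-lives, so f = 2^(−3) = 0.125.
At steady state, R = 1/(1 − 0.125) = 8/7.
Single-dose peak C₀ = D/Vd = 6000/250 = 24 mcg/mL.
Steady-state peak Cmax,ss = C₀·R = 24 × 8/7 ≈ 27.429 mcg/mL.
Steady-state trough Cmin,ss = Cmax,ss·f ≈ 27.429 × 0.125 ≈ 3.429 mcg/mL.
Trough 3.4 mcg/mL vs MEC 2 mcg/mL: adequate.

3.4 mcg/mL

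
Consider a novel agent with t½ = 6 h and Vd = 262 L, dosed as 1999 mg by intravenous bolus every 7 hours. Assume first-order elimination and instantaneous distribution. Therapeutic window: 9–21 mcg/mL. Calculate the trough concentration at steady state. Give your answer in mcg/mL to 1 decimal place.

Over one 7-h interval, 7/6 ≈ 1.1667 half-lives elapse, leaving f ≈ 0.4454 of each dose.
Accumulation ratio R = 1/(1 − f) ≈ 1/0.5546 ≈ 1.8031.
Single-dose peak C₀ = D/Vd = 1999/262 ≈ 7.630 mcg/mL.
Steady-state peak Cmax,ss = C₀·R ≈ 7.630 × 1.8031 ≈ 13.758 mcg/mL.
Steady-state trough Cmin,ss = Cmax,ss·f ≈ 13.758 × 0.4454 ≈ 6.128 mcg/mL.
Trough 6.1 mcg/mL vs MEC 9 mcg/mL: subtherapeutic.

6.1 mcg/mL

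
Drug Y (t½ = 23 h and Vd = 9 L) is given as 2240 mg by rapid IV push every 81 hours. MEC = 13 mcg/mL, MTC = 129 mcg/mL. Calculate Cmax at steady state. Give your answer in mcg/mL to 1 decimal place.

Over one 81-h interval, 81/23 ≈ 3.5217 half-lives elapse, leaving f ≈ 0.0871 of each dose.
At steady state, accumulation factor R = 1/(1 − e^(−kτ)) ≈ 1.0954.
Each bolus raises the concentration by D/Vd = 2240/9 ≈ 248.889 mcg/mL.
Steady-state peak Cmax,ss = C₀·R ≈ 248.889 × 1.0954 ≈ 272.633 mcg/mL.
Peak 272.6 mcg/mL vs MTC 129 mcg/mL: exceeds toxic threshold.

272.6 mcg/mL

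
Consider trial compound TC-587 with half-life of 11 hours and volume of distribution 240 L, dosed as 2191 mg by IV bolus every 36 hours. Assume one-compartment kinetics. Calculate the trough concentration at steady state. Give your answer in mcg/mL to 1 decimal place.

τ/t½ = 36/11 ≈ 3.2727, so fraction remaining f = (1/2)^(36/11) ≈ 0.1035.
At steady state, accumulation factor R = 1/(1 − e^(−kτ)) ≈ 1.1154.
Single-dose peak C₀ = D/Vd = 2191/240 ≈ 9.129 mcg/mL.
Steady-state peak Cmax,ss = C₀·R ≈ 9.129 × 1.1154 ≈ 10.182 mcg/mL.
Steady-state trough Cmin,ss = Cmax,ss·f ≈ 10.182 × 0.1035 ≈ 1.054 mcg/mL.

1.1 mcg/mL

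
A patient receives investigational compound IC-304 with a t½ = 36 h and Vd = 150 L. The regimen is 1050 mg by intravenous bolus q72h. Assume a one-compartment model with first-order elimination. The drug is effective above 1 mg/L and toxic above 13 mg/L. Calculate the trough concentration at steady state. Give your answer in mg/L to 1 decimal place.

τ = 72 h = 2 half-lives, so f = (1/2)^2 = 0.25.
At steady state, R = 1/(1 − 0.25) = 4/3.
Single-dose peak C₀ = D/Vd = 1050/150 = 7 mg/L.
Steady-state peak Cmax,ss = C₀·R = 7 × 4/3 ≈ 9.333 mg/L.
Steady-state trough Cmin,ss = Cmax,ss·f ≈ 9.333 × 0.25 ≈ 2.333 mg/L.
Trough 2.3 mg/L vs MEC 1 mg/L: adequate.

2.3 mg/L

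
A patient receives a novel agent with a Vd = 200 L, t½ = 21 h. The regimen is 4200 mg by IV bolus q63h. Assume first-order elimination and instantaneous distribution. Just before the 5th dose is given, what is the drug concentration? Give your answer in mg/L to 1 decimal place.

f = (1/2)^(τ/t½) = (1/2)^(63/21) ≈ 0.1250.
C₀ = D/Vd = 4200/200 ≈ 21.000 mg/L.
Before the 5th dose, 4 doses have been given. Superposition: Cmin = C₀·(f + f² + … + f^4).
≈ 21.000 × (0.1250 + 0.0156 + 0.0020 + 0.0002) ≈ 21.000 × 0.1428 ≈ 2.999 mg/L.

3.0 mg/L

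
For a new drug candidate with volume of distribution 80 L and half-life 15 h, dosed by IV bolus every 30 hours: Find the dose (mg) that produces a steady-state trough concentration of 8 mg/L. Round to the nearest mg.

1920 mg

τ/t½ = 30/15 ≈ 2, so f = (1/2)^(30/15) ≈ 0.250000.
Cmin,ss = (D/Vd)·f/(1−f), so D = Cmin,ss·Vd·(1−f)/f.
D = 8 × 80 × (1−f)/f ≈ 8 × 80 × 3.00000 ≈ 1920.00 mg.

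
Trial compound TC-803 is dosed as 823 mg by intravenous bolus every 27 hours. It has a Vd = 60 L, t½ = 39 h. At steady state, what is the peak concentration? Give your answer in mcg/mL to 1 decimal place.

36.0 mcg/mL

k = ln2/t½ = ln2/39 ≈ 0.017773 h⁻¹; fraction remaining f = e^(−kτ) = e^(−0.017773×27) ≈ 0.6189.
Accumulation ratio R = 1/(1 − f) ≈ 1/0.3811 ≈ 2.6240.
Each bolus raises the concentration by D/Vd = 823/60 ≈ 13.717 mcg/mL.
Cmax,ss = C₀/(1 − f) ≈ 13.717/0.3811 ≈ 35.993 mcg/mL.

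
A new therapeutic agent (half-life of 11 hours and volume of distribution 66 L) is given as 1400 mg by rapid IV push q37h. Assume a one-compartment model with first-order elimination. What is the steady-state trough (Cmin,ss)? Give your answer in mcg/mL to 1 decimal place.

τ/t½ = 37/11 ≈ 3.3636, so fraction remaining f = (1/2)^(37/11) ≈ 0.0972.
Accumulation ratio R = 1/(1 − f) ≈ 1/0.9028 ≈ 1.1077.
Each bolus raises the concentration by D/Vd = 1400/66 ≈ 21.212 mcg/mL.
Cmax,ss = C₀/(1 − f) ≈ 21.212/0.9028 ≈ 23.496 mcg/mL.
Steady-state trough Cmin,ss = Cmax,ss·f ≈ 23.496 × 0.0972 ≈ 2.284 mcg/mL.

2.3 mcg/mL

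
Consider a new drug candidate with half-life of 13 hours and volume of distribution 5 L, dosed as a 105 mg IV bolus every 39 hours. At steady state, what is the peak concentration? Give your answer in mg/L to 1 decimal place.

The dosing interval is 3 half-lives, so f = 2^(−3) = 0.125.
Accumulation ratio R = 1/(1 − f) = 1/0.875 = 8/7.
Single-dose peak C₀ = D/Vd = 105/5 = 21 mg/L.
Steady-state peak Cmax,ss = C₀·R = 21 × 8/7 ≈ 24.000 mg/L.

24.0 mg/L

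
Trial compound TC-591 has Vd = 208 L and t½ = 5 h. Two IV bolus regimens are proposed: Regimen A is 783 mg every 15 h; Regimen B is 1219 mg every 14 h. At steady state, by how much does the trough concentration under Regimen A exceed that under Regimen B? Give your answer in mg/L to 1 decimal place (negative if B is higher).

Regimen A: f = (1/2)^(15/5) ≈ 0.1250; Cmin,ss = (783/208)·f/(1−f) ≈ 0.538 mg/L.
Regimen B: f = (1/2)^(14/5) ≈ 0.1436; Cmin,ss = (1219/208)·f/(1−f) ≈ 0.983 mg/L.
Difference ≈ 0.538 − 0.983 ≈ -0.445 mg/L.

-0.4 mg/L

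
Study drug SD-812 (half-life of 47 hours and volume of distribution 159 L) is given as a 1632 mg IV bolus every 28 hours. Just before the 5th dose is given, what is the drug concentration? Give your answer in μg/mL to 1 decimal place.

16.2 μg/mL

f = (1/2)^(τ/t½) = (1/2)^(28/47) ≈ 0.6617.
C₀ = D/Vd = 1632/159 ≈ 10.264 μg/mL.
Before the 5th dose, 4 doses have been given. Superposition: Cmin = C₀·(f + f² + … + f^4).
≈ 10.264 × (0.6617 + 0.4378 + 0.2897 + 0.1917) ≈ 10.264 × 1.5809 ≈ 16.226 μg/mL.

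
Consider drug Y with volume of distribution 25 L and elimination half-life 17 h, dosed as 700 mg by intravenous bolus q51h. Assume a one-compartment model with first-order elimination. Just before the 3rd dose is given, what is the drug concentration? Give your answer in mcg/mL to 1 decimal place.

3.9 mcg/mL

f = (1/2)^(τ/t½) = (1/2)^(51/17) ≈ 0.1250.
C₀ = D/Vd = 700/25 ≈ 28.000 mcg/mL.
Before the 3rd dose, 2 doses have been given. Superposition: Cmin = C₀·(f + f²).
≈ 28.000 × (0.1250 + 0.0156) ≈ 28.000 × 0.1406 ≈ 3.937 mcg/mL.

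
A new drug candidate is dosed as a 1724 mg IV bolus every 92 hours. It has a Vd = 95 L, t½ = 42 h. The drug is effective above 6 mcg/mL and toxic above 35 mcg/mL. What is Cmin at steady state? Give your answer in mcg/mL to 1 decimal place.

τ/t½ = 92/42 ≈ 2.1905, so fraction remaining f = (1/2)^(92/42) ≈ 0.2191.
Accumulation ratio R = 1/(1 − f) ≈ 1/0.7809 ≈ 1.2806.
Each bolus raises the concentration by D/Vd = 1724/95 ≈ 18.147 mcg/mL.
Cmax,ss = C₀/(1 − f) ≈ 18.147/0.7809 ≈ 23.239 mcg/mL.
One interval later, Cmin,ss = Cmax,ss·e^(−kτ) ≈ 23.239 × 0.2191 ≈ 5.092 mcg/mL.
Trough 5.1 mcg/mL vs MEC 6 mcg/mL: subtherapeutic.

5.1 mcg/mL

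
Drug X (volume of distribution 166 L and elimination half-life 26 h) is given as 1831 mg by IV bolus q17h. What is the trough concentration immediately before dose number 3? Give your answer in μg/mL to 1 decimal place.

f = (1/2)^(τ/t½) = (1/2)^(17/26) ≈ 0.6356.
C₀ = D/Vd = 1831/166 ≈ 11.030 μg/mL.
Before the 3rd dose, 2 doses have been given. Superposition: Cmin = C₀·(f + f²).
≈ 11.030 × (0.6356 + 0.4040) ≈ 11.030 × 1.0396 ≈ 11.467 μg/mL.

11.5 μg/mL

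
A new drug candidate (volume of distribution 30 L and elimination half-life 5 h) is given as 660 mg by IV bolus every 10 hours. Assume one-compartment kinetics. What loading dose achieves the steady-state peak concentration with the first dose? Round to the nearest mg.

f = (1/2)^(10/5) ≈ 0.250000; accumulation ratio R = 1/(1−f) ≈ 1.33333.
Loading dose to hit Cmax,ss on first dose: D_load = D_maint·R ≈ 660 × 1.33333 ≈ 880.00 mg.

880 mg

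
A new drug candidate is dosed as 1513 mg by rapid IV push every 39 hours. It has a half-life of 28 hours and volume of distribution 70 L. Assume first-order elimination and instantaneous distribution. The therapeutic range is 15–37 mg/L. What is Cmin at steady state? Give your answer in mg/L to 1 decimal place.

13.3 mg/L

Over one 39-h interval, 39/28 ≈ 1.3929 half-lives elapse, leaving f ≈ 0.3808 of each dose.
Each bolus raises the concentration by D/Vd = 1513/70 ≈ 21.614 mg/L.
Steady-state trough Cmin,ss = C₀·f/(1−f) ≈ 21.614 × 0.3808/0.6192 ≈ 13.292 mg/L.
Trough 13.3 mg/L vs MEC 15 mg/L: subtherapeutic.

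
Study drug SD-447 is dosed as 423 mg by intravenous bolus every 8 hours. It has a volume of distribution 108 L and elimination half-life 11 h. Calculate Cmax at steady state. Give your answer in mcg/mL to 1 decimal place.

Over one 8-h interval, 8/11 ≈ 0.72727 half-lives elapse, leaving f ≈ 0.6040 of each dose.
At steady state, accumulation factor R = 1/(1 − e^(−kτ)) ≈ 2.5253.
Single-dose peak C₀ = D/Vd = 423/108 ≈ 3.917 mcg/mL.
Cmax,ss = C₀/(1 − f) ≈ 3.917/0.3960 ≈ 9.891 mcg/mL.

9.9 mcg/mL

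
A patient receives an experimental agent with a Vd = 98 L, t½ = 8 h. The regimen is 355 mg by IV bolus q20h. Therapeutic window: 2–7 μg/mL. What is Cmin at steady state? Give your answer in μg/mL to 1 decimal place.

Over one 20-h interval, 20/8 ≈ 2.5 half-lives elapse, leaving f ≈ 0.1768 of each dose.
Accumulation ratio R = 1/(1 − f) ≈ 1/0.8232 ≈ 1.2148.
Each bolus raises the concentration by D/Vd = 355/98 ≈ 3.622 μg/mL.
Steady-state peak Cmax,ss = C₀·R ≈ 3.622 × 1.2148 ≈ 4.400 μg/mL.
One interval later, Cmin,ss = Cmax,ss·e^(−kτ) ≈ 4.400 × 0.1768 ≈ 0.778 μg/mL.
Trough 0.8 μg/mL vs MEC 2 μg/mL: subtherapeutic.

0.8 μg/mL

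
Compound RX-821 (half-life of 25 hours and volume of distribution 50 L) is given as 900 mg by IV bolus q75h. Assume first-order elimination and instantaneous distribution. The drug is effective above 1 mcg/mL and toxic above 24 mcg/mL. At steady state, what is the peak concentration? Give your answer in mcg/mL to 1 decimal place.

The dosing interval is 3 half-lives, so f = 2^(−3) = 0.125.
At steady state, R = 1/(1 − 0.125) = 8/7.
Single-dose peak C₀ = D/Vd = 900/50 = 18 mcg/mL.
Steady-state peak Cmax,ss = C₀·R = 18 × 8/7 ≈ 20.571 mcg/mL.
Peak 20.6 mcg/mL vs MTC 24 mcg/mL: below toxic threshold.

20.6 mcg/mL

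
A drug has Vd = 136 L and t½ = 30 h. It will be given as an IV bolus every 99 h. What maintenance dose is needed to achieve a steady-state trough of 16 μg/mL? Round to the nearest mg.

τ/t½ = 99/30 ≈ 3.3, so f = (1/2)^(99/30) ≈ 0.101532.
Cmin,ss = (D/Vd)·f/(1−f), so D = Cmin,ss·Vd·(1−f)/f.
D = 16 × 136 × (1−f)/f ≈ 16 × 136 × 8.84911 ≈ 19255.66 mg.

19256 mg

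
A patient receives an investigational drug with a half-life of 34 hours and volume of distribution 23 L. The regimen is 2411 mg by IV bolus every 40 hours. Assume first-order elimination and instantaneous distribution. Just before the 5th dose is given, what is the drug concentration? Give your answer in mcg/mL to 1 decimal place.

80.0 mcg/mL

f = (1/2)^(τ/t½) = (1/2)^(40/34) ≈ 0.4424.
C₀ = D/Vd = 2411/23 ≈ 104.826 mcg/mL.
Before the 5th dose, 4 doses have been given. Superposition: Cmin = C₀·(f + f² + … + f^4).
≈ 104.826 × (0.4424 + 0.1957 + 0.0866 + 0.0383) ≈ 104.826 × 0.7630 ≈ 79.982 mcg/mL.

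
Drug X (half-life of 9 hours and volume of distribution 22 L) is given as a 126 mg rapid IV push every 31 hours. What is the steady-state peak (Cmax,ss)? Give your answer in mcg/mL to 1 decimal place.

k = ln2/t½ = ln2/9 ≈ 0.077016 h⁻¹; fraction remaining f = e^(−kτ) = e^(−0.077016×31) ≈ 0.0919.
At steady state, accumulation factor R = 1/(1 − e^(−kτ)) ≈ 1.1012.
Each bolus raises the concentration by D/Vd = 126/22 ≈ 5.727 mcg/mL.
Steady-state peak Cmax,ss = C₀·R ≈ 5.727 × 1.1012 ≈ 6.307 mcg/mL.

6.3 mcg/mL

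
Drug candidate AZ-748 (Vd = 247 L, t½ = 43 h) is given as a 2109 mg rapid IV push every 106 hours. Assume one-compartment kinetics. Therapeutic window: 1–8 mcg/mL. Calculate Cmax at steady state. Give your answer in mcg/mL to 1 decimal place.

τ/t½ = 106/43 ≈ 2.4651, so fraction remaining f = (1/2)^(106/43) ≈ 0.1811.
Accumulation ratio R = 1/(1 − f) ≈ 1/0.8189 ≈ 1.2212.
Single-dose peak C₀ = D/Vd = 2109/247 ≈ 8.538 mcg/mL.
Steady-state peak Cmax,ss = C₀·R ≈ 8.538 × 1.2212 ≈ 10.427 mcg/mL.
Peak 10.4 mcg/mL vs MTC 8 mcg/mL: exceeds toxic threshold.

10.4 mcg/mL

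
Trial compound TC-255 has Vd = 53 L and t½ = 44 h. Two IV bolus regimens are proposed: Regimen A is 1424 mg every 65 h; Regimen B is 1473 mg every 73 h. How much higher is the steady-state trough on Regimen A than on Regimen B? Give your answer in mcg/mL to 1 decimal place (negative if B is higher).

Regimen A: f = (1/2)^(65/44) ≈ 0.3592; Cmin,ss = (1424/53)·f/(1−f) ≈ 15.061 mcg/mL.
Regimen B: f = (1/2)^(73/44) ≈ 0.3166; Cmin,ss = (1473/53)·f/(1−f) ≈ 12.875 mcg/mL.
Difference ≈ 15.061 − 12.875 ≈ 2.186 mcg/mL.

2.2 mcg/mL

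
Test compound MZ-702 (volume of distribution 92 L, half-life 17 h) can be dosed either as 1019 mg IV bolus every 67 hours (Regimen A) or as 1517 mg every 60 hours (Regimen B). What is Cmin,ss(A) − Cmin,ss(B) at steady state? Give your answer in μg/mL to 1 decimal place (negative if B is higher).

-0.8 μg/mL

Regimen A: f = (1/2)^(67/17) ≈ 0.0651; Cmin,ss = (1019/92)·f/(1−f) ≈ 0.771 μg/mL.
Regimen B: f = (1/2)^(60/17) ≈ 0.0866; Cmin,ss = (1517/92)·f/(1−f) ≈ 1.563 μg/mL.
Difference ≈ 0.771 − 1.563 ≈ -0.792 μg/mL.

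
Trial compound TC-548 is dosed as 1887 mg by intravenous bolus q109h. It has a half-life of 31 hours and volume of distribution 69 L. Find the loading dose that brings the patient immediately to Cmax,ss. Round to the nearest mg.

f = (1/2)^(109/31) ≈ 0.087406; accumulation ratio R = 1/(1−f) ≈ 1.09578.
Loading dose to hit Cmax,ss on first dose: D_load = D_maint·R ≈ 1887 × 1.09578 ≈ 2067.74 mg.

2068 mg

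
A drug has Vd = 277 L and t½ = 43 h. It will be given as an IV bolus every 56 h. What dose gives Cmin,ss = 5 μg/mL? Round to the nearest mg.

τ/t½ = 56/43 ≈ 1.3023, so f = (1/2)^(56/43) ≈ 0.405472.
Cmin,ss = (D/Vd)·f/(1−f), so D = Cmin,ss·Vd·(1−f)/f.
D = 5 × 277 × (1−f)/f ≈ 5 × 277 × 1.46626 ≈ 2030.77 mg.

2031 mg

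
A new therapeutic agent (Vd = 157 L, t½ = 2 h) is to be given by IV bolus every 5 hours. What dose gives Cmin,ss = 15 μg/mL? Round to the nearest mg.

τ/t½ = 5/2 ≈ 2.5, so f = (1/2)^(5/2) ≈ 0.176777.
Cmin,ss = (D/Vd)·f/(1−f), so D = Cmin,ss·Vd·(1−f)/f.
D = 15 × 157 × (1−f)/f ≈ 15 × 157 × 4.65684 ≈ 10966.86 mg.

10967 mg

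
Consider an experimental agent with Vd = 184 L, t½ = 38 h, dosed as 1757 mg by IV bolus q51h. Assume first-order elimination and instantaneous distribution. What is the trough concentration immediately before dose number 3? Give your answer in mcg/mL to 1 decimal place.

5.3 mcg/mL

f = (1/2)^(τ/t½) = (1/2)^(51/38) ≈ 0.3944.
C₀ = D/Vd = 1757/184 ≈ 9.549 mcg/mL.
Before the 3rd dose, 2 doses have been given. Superposition: Cmin = C₀·(f + f²).
≈ 9.549 × (0.3944 + 0.1556) ≈ 9.549 × 0.5500 ≈ 5.252 mcg/mL.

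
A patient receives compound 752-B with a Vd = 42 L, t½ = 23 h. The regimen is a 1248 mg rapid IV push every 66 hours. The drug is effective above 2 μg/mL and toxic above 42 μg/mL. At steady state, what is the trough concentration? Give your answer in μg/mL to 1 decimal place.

τ/t½ = 66/23 ≈ 2.8696, so fraction remaining f = (1/2)^(66/23) ≈ 0.1368.
Accumulation ratio R = 1/(1 − f) ≈ 1/0.8632 ≈ 1.1585.
Single-dose peak C₀ = D/Vd = 1248/42 ≈ 29.714 μg/mL.
Cmax,ss = C₀/(1 − f) ≈ 29.714/0.8632 ≈ 34.423 μg/mL.
One interval later, Cmin,ss = Cmax,ss·e^(−kτ) ≈ 34.423 × 0.1368 ≈ 4.709 μg/mL.
Trough 4.7 μg/mL vs MEC 2 μg/mL: adequate.

4.7 μg/mL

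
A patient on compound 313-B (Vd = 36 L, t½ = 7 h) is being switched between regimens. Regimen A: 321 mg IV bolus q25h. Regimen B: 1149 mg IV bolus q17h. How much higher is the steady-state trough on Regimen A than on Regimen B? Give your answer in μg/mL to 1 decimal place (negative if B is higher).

Regimen A: f = (1/2)^(25/7) ≈ 0.0841; Cmin,ss = (321/36)·f/(1−f) ≈ 0.819 μg/mL.
Regimen B: f = (1/2)^(17/7) ≈ 0.1857; Cmin,ss = (1149/36)·f/(1−f) ≈ 7.279 μg/mL.
Difference ≈ 0.819 − 7.279 ≈ -6.460 μg/mL.

-6.5 μg/mL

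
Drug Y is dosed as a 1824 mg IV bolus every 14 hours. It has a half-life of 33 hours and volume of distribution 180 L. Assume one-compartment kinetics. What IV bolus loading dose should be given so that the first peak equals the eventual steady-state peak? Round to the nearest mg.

f = (1/2)^(14/33) ≈ 0.745230; accumulation ratio R = 1/(1−f) ≈ 3.92511.
Loading dose to hit Cmax,ss on first dose: D_load = D_maint·R ≈ 1824 × 3.92511 ≈ 7159.40 mg.

7159 mg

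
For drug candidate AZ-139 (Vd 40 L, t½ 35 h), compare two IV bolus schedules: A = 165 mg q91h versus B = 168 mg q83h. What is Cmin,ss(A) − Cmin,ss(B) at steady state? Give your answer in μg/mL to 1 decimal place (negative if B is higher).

-0.2 μg/mL

Regimen A: f = (1/2)^(91/35) ≈ 0.1649; Cmin,ss = (165/40)·f/(1−f) ≈ 0.815 μg/mL.
Regimen B: f = (1/2)^(83/35) ≈ 0.1933; Cmin,ss = (168/40)·f/(1−f) ≈ 1.006 μg/mL.
Difference ≈ 0.815 − 1.006 ≈ -0.191 μg/mL.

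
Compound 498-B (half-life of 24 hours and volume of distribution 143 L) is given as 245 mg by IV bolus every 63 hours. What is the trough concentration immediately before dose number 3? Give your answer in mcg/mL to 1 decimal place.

f = (1/2)^(τ/t½) = (1/2)^(63/24) ≈ 0.1621.
C₀ = D/Vd = 245/143 ≈ 1.713 mcg/mL.
Before the 3rd dose, 2 doses have been given. Superposition: Cmin = C₀·(f + f²).
≈ 1.713 × (0.1621 + 0.0263) ≈ 1.713 × 0.1884 ≈ 0.323 mcg/mL.

0.3 mcg/mL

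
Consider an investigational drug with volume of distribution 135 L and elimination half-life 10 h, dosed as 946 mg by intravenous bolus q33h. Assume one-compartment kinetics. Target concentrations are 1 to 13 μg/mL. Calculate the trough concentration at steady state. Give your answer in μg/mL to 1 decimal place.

Over one 33-h interval, 33/10 ≈ 3.3 half-lives elapse, leaving f ≈ 0.1015 of each dose.
At steady state, accumulation factor R = 1/(1 − e^(−kτ)) ≈ 1.1130.
Each bolus raises the concentration by D/Vd = 946/135 ≈ 7.007 μg/mL.
Steady-state peak Cmax,ss = C₀·R ≈ 7.007 × 1.1130 ≈ 7.799 μg/mL.
One interval later, Cmin,ss = Cmax,ss·e^(−kτ) ≈ 7.799 × 0.1015 ≈ 0.792 μg/mL.
Trough 0.8 μg/mL vs MEC 1 μg/mL: subtherapeutic.

0.8 μg/mL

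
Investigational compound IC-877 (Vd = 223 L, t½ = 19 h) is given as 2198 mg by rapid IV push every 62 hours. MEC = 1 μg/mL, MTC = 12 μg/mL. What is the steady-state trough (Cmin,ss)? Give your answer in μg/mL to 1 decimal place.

1.1 μg/mL

k = ln2/t½ = ln2/19 ≈ 0.036481 h⁻¹; fraction remaining f = e^(−kτ) = e^(−0.036481×62) ≈ 0.1042.
Single-dose peak C₀ = D/Vd = 2198/223 ≈ 9.857 μg/mL.
Steady-state trough Cmin,ss = C₀·f/(1−f) ≈ 9.857 × 0.1042/0.8958 ≈ 1.147 μg/mL.
Trough 1.1 μg/mL vs MEC 1 μg/mL: adequate.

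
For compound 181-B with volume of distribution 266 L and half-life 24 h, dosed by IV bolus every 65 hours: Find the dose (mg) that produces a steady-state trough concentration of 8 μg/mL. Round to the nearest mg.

11780 mg

τ/t½ = 65/24 ≈ 2.7083, so f = (1/2)^(65/24) ≈ 0.153007.
Cmin,ss = (D/Vd)·f/(1−f), so D = Cmin,ss·Vd·(1−f)/f.
D = 8 × 266 × (1−f)/f ≈ 8 × 266 × 5.53565 ≈ 11779.86 mg.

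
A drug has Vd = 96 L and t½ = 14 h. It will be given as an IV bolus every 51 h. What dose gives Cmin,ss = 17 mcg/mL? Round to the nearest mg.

τ/t½ = 51/14 ≈ 3.6429, so f = (1/2)^(51/14) ≈ 0.080055.
Cmin,ss = (D/Vd)·f/(1−f), so D = Cmin,ss·Vd·(1−f)/f.
D = 17 × 96 × (1−f)/f ≈ 17 × 96 × 11.49141 ≈ 18753.98 mg.

18754 mg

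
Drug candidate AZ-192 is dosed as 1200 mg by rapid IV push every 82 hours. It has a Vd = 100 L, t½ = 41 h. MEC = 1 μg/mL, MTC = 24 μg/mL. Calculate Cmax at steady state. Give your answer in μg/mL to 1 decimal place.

16.0 μg/mL

τ = 82 h = 2 half-lives, so f = (1/2)^2 = 0.25.
At steady state, R = 1/(1 − 0.25) = 4/3.
Single-dose peak C₀ = D/Vd = 1200/100 = 12 μg/mL.
Steady-state peak Cmax,ss = C₀·R = 12 × 4/3 ≈ 16.000 μg/mL.
Peak 16.0 μg/mL vs MTC 24 μg/mL: below toxic threshold.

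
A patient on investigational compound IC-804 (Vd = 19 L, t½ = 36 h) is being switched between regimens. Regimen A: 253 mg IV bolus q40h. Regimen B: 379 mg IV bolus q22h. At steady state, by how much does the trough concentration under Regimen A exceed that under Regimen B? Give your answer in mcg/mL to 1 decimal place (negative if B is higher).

Regimen A: f = (1/2)^(40/36) ≈ 0.4629; Cmin,ss = (253/19)·f/(1−f) ≈ 11.476 mcg/mL.
Regimen B: f = (1/2)^(22/36) ≈ 0.6547; Cmin,ss = (379/19)·f/(1−f) ≈ 37.821 mcg/mL.
Difference ≈ 11.476 − 37.821 ≈ -26.345 mcg/mL.

-26.3 mcg/mL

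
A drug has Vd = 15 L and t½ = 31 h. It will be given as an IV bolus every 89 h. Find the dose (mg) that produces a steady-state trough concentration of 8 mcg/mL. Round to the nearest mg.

τ/t½ = 89/31 ≈ 2.871, so f = (1/2)^(89/31) ≈ 0.136695.
Cmin,ss = (D/Vd)·f/(1−f), so D = Cmin,ss·Vd·(1−f)/f.
D = 8 × 15 × (1−f)/f ≈ 8 × 15 × 6.31556 ≈ 757.87 mg.

758 mg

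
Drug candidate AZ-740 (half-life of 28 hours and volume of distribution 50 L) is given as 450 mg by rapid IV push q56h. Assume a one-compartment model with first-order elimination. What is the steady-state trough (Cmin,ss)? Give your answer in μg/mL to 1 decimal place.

The dosing interval is 2 half-lives, so f = 2^(−2) = 0.25.
Accumulation ratio R = 1/(1 − f) = 1/0.75 = 4/3.
Single-dose peak C₀ = D/Vd = 450/50 = 9 μg/mL.
Steady-state peak Cmax,ss = C₀·R = 9 × 4/3 ≈ 12.000 μg/mL.
Steady-state trough Cmin,ss = Cmax,ss·f ≈ 12.000 × 0.25 ≈ 3.000 μg/mL.

3.0 μg/mL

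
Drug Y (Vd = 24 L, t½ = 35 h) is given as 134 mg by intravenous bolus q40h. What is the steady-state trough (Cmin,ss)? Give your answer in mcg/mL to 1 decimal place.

4.6 mcg/mL

τ/t½ = 40/35 ≈ 1.1429, so fraction remaining f = (1/2)^(40/35) ≈ 0.4529.
At steady state, accumulation factor R = 1/(1 − e^(−kτ)) ≈ 1.8278.
Each bolus raises the concentration by D/Vd = 134/24 ≈ 5.583 mcg/mL.
Steady-state peak Cmax,ss = C₀·R ≈ 5.583 × 1.8278 ≈ 10.205 mcg/mL.
One interval later, Cmin,ss = Cmax,ss·e^(−kτ) ≈ 10.205 × 0.4529 ≈ 4.622 mcg/mL.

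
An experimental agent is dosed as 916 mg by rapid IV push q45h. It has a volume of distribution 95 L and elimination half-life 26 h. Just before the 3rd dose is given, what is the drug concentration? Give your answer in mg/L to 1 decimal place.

f = (1/2)^(τ/t½) = (1/2)^(45/26) ≈ 0.3013.
C₀ = D/Vd = 916/95 ≈ 9.642 mg/L.
Before the 3rd dose, 2 doses have been given. Superposition: Cmin = C₀·(f + f²).
≈ 9.642 × (0.3013 + 0.0908) ≈ 9.642 × 0.3921 ≈ 3.781 mg/L.

3.8 mg/L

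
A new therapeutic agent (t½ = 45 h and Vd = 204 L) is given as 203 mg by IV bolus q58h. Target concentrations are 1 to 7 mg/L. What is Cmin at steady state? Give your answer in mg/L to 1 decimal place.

0.7 mg/L

τ/t½ = 58/45 ≈ 1.2889, so fraction remaining f = (1/2)^(58/45) ≈ 0.4093.
Each bolus raises the concentration by D/Vd = 203/204 ≈ 0.995 mg/L.
Steady-state trough Cmin,ss = C₀·f/(1−f) ≈ 0.995 × 0.4093/0.5907 ≈ 0.689 mg/L.
Trough 0.7 mg/L vs MEC 1 mg/L: subtherapeutic.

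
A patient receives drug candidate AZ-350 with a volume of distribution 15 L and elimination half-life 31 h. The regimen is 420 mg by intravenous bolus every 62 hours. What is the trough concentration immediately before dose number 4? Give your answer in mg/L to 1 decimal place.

f = (1/2)^(τ/t½) = (1/2)^(62/31) ≈ 0.2500.
C₀ = D/Vd = 420/15 ≈ 28.000 mg/L.
Before the 4th dose, 3 doses have been given. Superposition: Cmin = C₀·(f + f² + … + f^3).
≈ 28.000 × (0.2500 + 0.0625 + 0.0156) ≈ 28.000 × 0.3281 ≈ 9.187 mg/L.

9.2 mg/L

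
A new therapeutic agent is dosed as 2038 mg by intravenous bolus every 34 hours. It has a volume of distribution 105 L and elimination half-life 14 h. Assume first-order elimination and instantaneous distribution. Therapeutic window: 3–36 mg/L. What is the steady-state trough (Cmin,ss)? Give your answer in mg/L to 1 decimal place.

4.4 mg/L

k = ln2/t½ = ln2/14 ≈ 0.049511 h⁻¹; fraction remaining f = e^(−kτ) = e^(−0.049511×34) ≈ 0.1857.
Each bolus raises the concentration by D/Vd = 2038/105 ≈ 19.410 mg/L.
Steady-state trough Cmin,ss = C₀·f/(1−f) ≈ 19.410 × 0.1857/0.8143 ≈ 4.426 mg/L.
Trough 4.4 mg/L vs MEC 3 mg/L: adequate.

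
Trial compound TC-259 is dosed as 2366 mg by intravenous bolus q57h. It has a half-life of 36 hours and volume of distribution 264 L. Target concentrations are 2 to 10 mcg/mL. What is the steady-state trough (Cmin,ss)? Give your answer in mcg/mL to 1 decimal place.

4.5 mcg/mL

Over one 57-h interval, 57/36 ≈ 1.5833 half-lives elapse, leaving f ≈ 0.3337 of each dose.
Accumulation ratio R = 1/(1 − f) ≈ 1/0.6663 ≈ 1.5008.
Each bolus raises the concentration by D/Vd = 2366/264 ≈ 8.962 mcg/mL.
Steady-state peak Cmax,ss = C₀·R ≈ 8.962 × 1.5008 ≈ 13.450 mcg/mL.
One interval later, Cmin,ss = Cmax,ss·e^(−kτ) ≈ 13.450 × 0.3337 ≈ 4.488 mcg/mL.
Trough 4.5 mcg/mL vs MEC 2 mcg/mL: adequate.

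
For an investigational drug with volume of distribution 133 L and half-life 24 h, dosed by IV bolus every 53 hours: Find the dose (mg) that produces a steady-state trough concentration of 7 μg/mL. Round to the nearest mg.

τ/t½ = 53/24 ≈ 2.2083, so f = (1/2)^(53/24) ≈ 0.216384.
Cmin,ss = (D/Vd)·f/(1−f), so D = Cmin,ss·Vd·(1−f)/f.
D = 7 × 133 × (1−f)/f ≈ 7 × 133 × 3.62141 ≈ 3371.53 mg.

3372 mg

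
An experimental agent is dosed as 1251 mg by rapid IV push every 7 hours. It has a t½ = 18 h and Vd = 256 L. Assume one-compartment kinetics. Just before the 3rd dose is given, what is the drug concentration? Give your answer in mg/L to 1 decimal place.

6.6 mg/L

f = (1/2)^(τ/t½) = (1/2)^(7/18) ≈ 0.7637.
C₀ = D/Vd = 1251/256 ≈ 4.887 mg/L.
Before the 3rd dose, 2 doses have been given. Superposition: Cmin = C₀·(f + f²).
≈ 4.887 × (0.7637 + 0.5832) ≈ 4.887 × 1.3469 ≈ 6.582 mg/L.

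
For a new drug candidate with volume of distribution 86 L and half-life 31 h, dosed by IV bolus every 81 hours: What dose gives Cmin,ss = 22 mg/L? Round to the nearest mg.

9682 mg

τ/t½ = 81/31 ≈ 2.6129, so f = (1/2)^(81/31) ≈ 0.163470.
Cmin,ss = (D/Vd)·f/(1−f), so D = Cmin,ss·Vd·(1−f)/f.
D = 22 × 86 × (1−f)/f ≈ 22 × 86 × 5.11733 ≈ 9681.99 mg.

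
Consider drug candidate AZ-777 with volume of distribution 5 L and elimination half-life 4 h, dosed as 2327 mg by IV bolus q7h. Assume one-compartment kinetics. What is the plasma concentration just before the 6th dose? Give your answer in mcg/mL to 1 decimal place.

196.4 mcg/mL

f = (1/2)^(τ/t½) = (1/2)^(7/4) ≈ 0.2973.
C₀ = D/Vd = 2327/5 ≈ 465.400 mcg/mL.
Before the 6th dose, 5 doses have been given. Superposition: Cmin = C₀·(f + f² + … + f^5).
≈ 465.400 × (0.2973 + 0.0884 + 0.0263 + 0.0078 + 0.0023) ≈ 465.400 × 0.4221 ≈ 196.445 mcg/mL.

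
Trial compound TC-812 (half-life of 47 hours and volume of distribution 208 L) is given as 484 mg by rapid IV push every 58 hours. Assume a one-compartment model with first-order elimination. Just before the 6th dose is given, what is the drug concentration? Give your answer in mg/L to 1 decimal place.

1.7 mg/L

f = (1/2)^(τ/t½) = (1/2)^(58/47) ≈ 0.4251.
C₀ = D/Vd = 484/208 ≈ 2.327 mg/L.
Before the 6th dose, 5 doses have been given. Superposition: Cmin = C₀·(f + f² + … + f^5).
≈ 2.327 × (0.4251 + 0.1807 + 0.0768 + 0.0327 + 0.0139) ≈ 2.327 × 0.7292 ≈ 1.697 mg/L.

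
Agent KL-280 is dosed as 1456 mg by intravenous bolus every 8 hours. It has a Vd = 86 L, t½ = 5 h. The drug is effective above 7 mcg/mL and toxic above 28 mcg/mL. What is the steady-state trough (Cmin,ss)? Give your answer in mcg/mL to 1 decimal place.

8.3 mcg/mL

τ/t½ = 8/5 ≈ 1.6, so fraction remaining f = (1/2)^(8/5) ≈ 0.3299.
Accumulation ratio R = 1/(1 − f) ≈ 1/0.6701 ≈ 1.4923.
Each bolus raises the concentration by D/Vd = 1456/86 ≈ 16.930 mcg/mL.
Steady-state peak Cmax,ss = C₀·R ≈ 16.930 × 1.4923 ≈ 25.265 mcg/mL.
Steady-state trough Cmin,ss = Cmax,ss·f ≈ 25.265 × 0.3299 ≈ 8.335 mcg/mL.
Trough 8.3 mcg/mL vs MEC 7 mcg/mL: adequate.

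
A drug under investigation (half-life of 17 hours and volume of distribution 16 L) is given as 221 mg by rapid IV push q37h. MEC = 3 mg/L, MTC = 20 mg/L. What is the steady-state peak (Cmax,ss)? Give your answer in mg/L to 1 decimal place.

Over one 37-h interval, 37/17 ≈ 2.1765 half-lives elapse, leaving f ≈ 0.2212 of each dose.
Accumulation ratio R = 1/(1 − f) ≈ 1/0.7788 ≈ 1.2840.
Single-dose peak C₀ = D/Vd = 221/16 ≈ 13.812 mg/L.
Steady-state peak Cmax,ss = C₀·R ≈ 13.812 × 1.2840 ≈ 17.735 mg/L.
Peak 17.7 mg/L vs MTC 20 mg/L: below toxic threshold.

17.7 mg/L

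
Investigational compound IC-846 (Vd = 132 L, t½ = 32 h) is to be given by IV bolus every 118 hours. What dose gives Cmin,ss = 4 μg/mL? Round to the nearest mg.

6275 mg

τ/t½ = 118/32 ≈ 3.6875, so f = (1/2)^(118/32) ≈ 0.077616.
Cmin,ss = (D/Vd)·f/(1−f), so D = Cmin,ss·Vd·(1−f)/f.
D = 4 × 132 × (1−f)/f ≈ 4 × 132 × 11.88394 ≈ 6274.72 mg.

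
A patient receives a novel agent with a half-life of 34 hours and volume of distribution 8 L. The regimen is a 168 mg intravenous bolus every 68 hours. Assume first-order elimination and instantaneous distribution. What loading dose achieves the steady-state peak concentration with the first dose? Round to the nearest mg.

f = (1/2)^(68/34) ≈ 0.250000; accumulation ratio R = 1/(1−f) ≈ 1.33333.
Loading dose to hit Cmax,ss on first dose: D_load = D_maint·R ≈ 168 × 1.33333 ≈ 224.00 mg.

224 mg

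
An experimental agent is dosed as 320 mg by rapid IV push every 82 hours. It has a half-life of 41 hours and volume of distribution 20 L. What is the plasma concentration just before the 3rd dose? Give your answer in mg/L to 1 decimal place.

5.0 mg/L

f = (1/2)^(τ/t½) = (1/2)^(82/41) ≈ 0.2500.
C₀ = D/Vd = 320/20 ≈ 16.000 mg/L.
Before the 3rd dose, 2 doses have been given. Superposition: Cmin = C₀·(f + f²).
≈ 16.000 × (0.2500 + 0.0625) ≈ 16.000 × 0.3125 ≈ 5.000 mg/L.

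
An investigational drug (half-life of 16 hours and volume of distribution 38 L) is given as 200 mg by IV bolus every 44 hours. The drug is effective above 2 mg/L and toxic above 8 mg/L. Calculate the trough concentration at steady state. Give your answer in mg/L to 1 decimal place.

τ/t½ = 44/16 ≈ 2.75, so fraction remaining f = (1/2)^(44/16) ≈ 0.1487.
Accumulation ratio R = 1/(1 − f) ≈ 1/0.8513 ≈ 1.1747.
Single-dose peak C₀ = D/Vd = 200/38 ≈ 5.263 mg/L.
Cmax,ss = C₀/(1 − f) ≈ 5.263/0.8513 ≈ 6.182 mg/L.
One interval later, Cmin,ss = Cmax,ss·e^(−kτ) ≈ 6.182 × 0.1487 ≈ 0.919 mg/L.
Trough 0.9 mg/L vs MEC 2 mg/L: subtherapeutic.

0.9 mg/L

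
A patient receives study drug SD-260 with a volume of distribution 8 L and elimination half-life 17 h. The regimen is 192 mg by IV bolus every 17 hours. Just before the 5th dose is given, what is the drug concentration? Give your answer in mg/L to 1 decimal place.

22.5 mg/L

f = (1/2)^(τ/t½) = (1/2)^(17/17) ≈ 0.5000.
C₀ = D/Vd = 192/8 ≈ 24.000 mg/L.
Before the 5th dose, 4 doses have been given. Superposition: Cmin = C₀·(f + f² + … + f^4).
≈ 24.000 × (0.5000 + 0.2500 + 0.1250 + 0.0625) ≈ 24.000 × 0.9375 ≈ 22.500 mg/L.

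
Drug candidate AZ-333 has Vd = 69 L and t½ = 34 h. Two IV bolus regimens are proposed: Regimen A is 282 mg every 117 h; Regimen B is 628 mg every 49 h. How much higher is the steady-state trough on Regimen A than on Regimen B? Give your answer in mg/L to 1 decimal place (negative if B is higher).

Regimen A: f = (1/2)^(117/34) ≈ 0.0921; Cmin,ss = (282/69)·f/(1−f) ≈ 0.415 mg/L.
Regimen B: f = (1/2)^(49/34) ≈ 0.3683; Cmin,ss = (628/69)·f/(1−f) ≈ 5.306 mg/L.
Difference ≈ 0.415 − 5.306 ≈ -4.891 mg/L.

-4.9 mg/L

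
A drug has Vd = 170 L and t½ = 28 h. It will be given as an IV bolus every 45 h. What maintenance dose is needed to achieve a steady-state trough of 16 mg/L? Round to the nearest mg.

5566 mg

τ/t½ = 45/28 ≈ 1.6071, so f = (1/2)^(45/28) ≈ 0.328248.
Cmin,ss = (D/Vd)·f/(1−f), so D = Cmin,ss·Vd·(1−f)/f.
D = 16 × 170 × (1−f)/f ≈ 16 × 170 × 2.04648 ≈ 5566.43 mg.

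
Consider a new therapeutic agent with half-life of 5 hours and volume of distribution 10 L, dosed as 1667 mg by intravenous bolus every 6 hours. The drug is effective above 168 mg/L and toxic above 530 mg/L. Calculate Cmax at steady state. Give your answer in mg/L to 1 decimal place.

295.2 mg/L

τ/t½ = 6/5 ≈ 1.2, so fraction remaining f = (1/2)^(6/5) ≈ 0.4353.
Accumulation ratio R = 1/(1 − f) ≈ 1/0.5647 ≈ 1.7709.
Each bolus raises the concentration by D/Vd = 1667/10 ≈ 166.700 mg/L.
Steady-state peak Cmax,ss = C₀·R ≈ 166.700 × 1.7709 ≈ 295.209 mg/L.
Peak 295.2 mg/L vs MTC 530 mg/L: below toxic threshold.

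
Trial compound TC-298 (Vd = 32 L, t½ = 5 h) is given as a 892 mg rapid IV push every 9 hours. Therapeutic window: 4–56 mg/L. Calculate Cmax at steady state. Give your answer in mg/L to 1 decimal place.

τ/t½ = 9/5 ≈ 1.8, so fraction remaining f = (1/2)^(9/5) ≈ 0.2872.
Accumulation ratio R = 1/(1 − f) ≈ 1/0.7128 ≈ 1.4029.
Each bolus raises the concentration by D/Vd = 892/32 ≈ 27.875 mg/L.
Cmax,ss = C₀/(1 − f) ≈ 27.875/0.7128 ≈ 39.106 mg/L.
Peak 39.1 mg/L vs MTC 56 mg/L: below toxic threshold.

39.1 mg/L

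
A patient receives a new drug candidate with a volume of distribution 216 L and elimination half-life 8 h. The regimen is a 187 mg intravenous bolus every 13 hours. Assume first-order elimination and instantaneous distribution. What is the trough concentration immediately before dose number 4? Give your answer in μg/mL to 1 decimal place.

f = (1/2)^(τ/t½) = (1/2)^(13/8) ≈ 0.3242.
C₀ = D/Vd = 187/216 ≈ 0.866 μg/mL.
Before the 4th dose, 3 doses have been given. Superposition: Cmin = C₀·(f + f² + … + f^3).
≈ 0.866 × (0.3242 + 0.1051 + 0.0341) ≈ 0.866 × 0.4634 ≈ 0.401 μg/mL.

0.4 μg/mL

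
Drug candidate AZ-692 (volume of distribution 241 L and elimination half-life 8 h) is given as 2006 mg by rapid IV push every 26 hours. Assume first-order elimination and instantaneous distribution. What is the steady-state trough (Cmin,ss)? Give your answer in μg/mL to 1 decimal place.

Over one 26-h interval, 26/8 ≈ 3.25 half-lives elapse, leaving f ≈ 0.1051 of each dose.
Each bolus raises the concentration by D/Vd = 2006/241 ≈ 8.324 μg/mL.
Steady-state trough Cmin,ss = C₀·f/(1−f) ≈ 8.324 × 0.1051/0.8949 ≈ 0.978 μg/mL.

1.0 μg/mL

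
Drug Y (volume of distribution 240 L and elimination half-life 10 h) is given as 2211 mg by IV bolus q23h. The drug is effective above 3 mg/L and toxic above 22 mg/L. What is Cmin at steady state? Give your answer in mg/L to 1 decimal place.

2.3 mg/L

τ/t½ = 23/10 ≈ 2.3, so fraction remaining f = (1/2)^(23/10) ≈ 0.2031.
Single-dose peak C₀ = D/Vd = 2211/240 ≈ 9.213 mg/L.
Steady-state trough Cmin,ss = C₀·f/(1−f) ≈ 9.213 × 0.2031/0.7969 ≈ 2.348 mg/L.
Trough 2.3 mg/L vs MEC 3 mg/L: subtherapeutic.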